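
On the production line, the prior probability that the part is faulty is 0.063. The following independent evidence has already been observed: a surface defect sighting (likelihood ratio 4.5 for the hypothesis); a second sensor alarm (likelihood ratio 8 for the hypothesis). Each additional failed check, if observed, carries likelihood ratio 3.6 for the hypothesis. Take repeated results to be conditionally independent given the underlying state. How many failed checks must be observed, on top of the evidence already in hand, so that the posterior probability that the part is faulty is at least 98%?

3

Prior odds = 0.063/0.937 = 63/937.
Combined Bayes factor of the evidence already in hand = 4.5 × 8 = 36.
Odds after that evidence = (63/937) × 36 = 2268/937.
Target odds = 0.98/0.02 = 49.
Need 3.6ⁿ ≥ 49 ÷ (2268/937) = 6559/324.
3.6² = 12.96 falls short of 6559/324 but 3.6³ = 46.656 reaches it, so n = 3.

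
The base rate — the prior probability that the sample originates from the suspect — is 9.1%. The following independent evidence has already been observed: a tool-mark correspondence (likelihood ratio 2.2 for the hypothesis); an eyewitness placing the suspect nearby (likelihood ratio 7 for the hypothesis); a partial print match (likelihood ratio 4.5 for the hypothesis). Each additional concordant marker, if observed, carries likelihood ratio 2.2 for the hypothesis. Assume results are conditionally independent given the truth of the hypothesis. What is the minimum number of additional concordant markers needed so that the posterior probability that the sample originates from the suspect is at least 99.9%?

Prior odds = 0.091/0.909 = 91/909.
Combined Bayes factor of the evidence already in hand = 2.2 × 7 × 4.5 = 69.3.
Odds after that evidence = (91/909) × 69.3 = 7007/1010.
Target odds = 0.999/0.001 = 999.
Need 2.2ⁿ ≥ 999 ÷ (7007/1010) = 1008990/7007.
2.2⁶ = 1771561/15625 falls short of 1008990/7007 but 2.2⁷ = 19487171/78125 reaches it, so n = 7.

7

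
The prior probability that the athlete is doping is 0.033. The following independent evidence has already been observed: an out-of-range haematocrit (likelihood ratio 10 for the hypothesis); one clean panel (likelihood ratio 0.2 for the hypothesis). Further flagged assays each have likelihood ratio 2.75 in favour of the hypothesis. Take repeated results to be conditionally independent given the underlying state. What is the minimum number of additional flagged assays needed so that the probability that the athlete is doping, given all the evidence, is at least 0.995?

8

Prior odds = 0.033/0.967 = 33/967.
Combined Bayes factor of the evidence already in hand = 10 × 0.2 = 2.
Odds after that evidence = (33/967) × 2 = 66/967.
Target odds = 0.995/0.005 = 199.
Need 2.75ⁿ ≥ 199 ÷ (66/967) = 192433/66.
2.75⁷ = 19487171/16384 falls short of 192433/66 but 2.75⁸ = 214358881/65536 reaches it, so n = 8.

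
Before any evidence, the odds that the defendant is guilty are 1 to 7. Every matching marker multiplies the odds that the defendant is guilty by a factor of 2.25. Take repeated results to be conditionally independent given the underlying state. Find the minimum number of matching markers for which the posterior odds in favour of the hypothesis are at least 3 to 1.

4

Prior odds = 1/7.
Likelihood ratio per matching marker = 2.25.
Target odds = 3.
Require 2.25ⁿ ≥ 3 ÷ (1/7) = 21.
2.25³ = 11.390625 falls short of 21 but 2.25⁴ = 25.62890625 reaches it, so n = 4.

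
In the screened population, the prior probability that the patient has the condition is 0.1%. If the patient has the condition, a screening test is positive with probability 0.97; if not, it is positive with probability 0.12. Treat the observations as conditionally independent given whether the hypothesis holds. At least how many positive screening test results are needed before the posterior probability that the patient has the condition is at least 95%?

5

Prior odds = 0.001/0.999 = 1/999.
Likelihood ratio of a positive = 0.97/0.12 = 97/12.
Target odds: 0.95 ÷ 0.05 = 19.
Need (1/999) × (97/12)ⁿ ≥ 19, i.e. (97/12)ⁿ ≥ 18981.
(97/12)⁴ = 88529281/20736 falls short of 18981 but (97/12)⁵ ≈34510.6 reaches it, so n = 5.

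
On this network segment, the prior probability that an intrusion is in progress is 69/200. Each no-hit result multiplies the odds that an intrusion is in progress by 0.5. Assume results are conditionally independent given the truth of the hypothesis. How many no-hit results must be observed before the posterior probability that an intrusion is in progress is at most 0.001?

Prior odds = 0.345/0.655 = 69/131.
Likelihood ratio per no-hit result = 0.5.
Target posterior odds = 0.001/0.999 = 1/999.
Need (69/131) × 0.5ⁿ ≤ 1/999, i.e. 0.5ⁿ ≤ 131/68931.
0.5⁹ = 0.001953125 is still above 131/68931 but 0.5¹⁰ = 1/1024 is at or below it, so n = 10.

10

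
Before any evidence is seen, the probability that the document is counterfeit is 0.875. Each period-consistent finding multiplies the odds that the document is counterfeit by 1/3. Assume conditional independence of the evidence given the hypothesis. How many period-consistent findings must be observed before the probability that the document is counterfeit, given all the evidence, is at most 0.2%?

8

Prior odds = 0.875/0.125 = 7.
Likelihood ratio per period-consistent finding = 1/3.
Target posterior odds = 0.002/0.998 = 1/499.
Need 7 × (1/3)ⁿ ≤ 1/499, i.e. (1/3)ⁿ ≤ 1/3493.
(1/3)⁷ = 1/2187 is still above 1/3493 but (1/3)⁸ = 1/6561 is at or below it, so n = 8.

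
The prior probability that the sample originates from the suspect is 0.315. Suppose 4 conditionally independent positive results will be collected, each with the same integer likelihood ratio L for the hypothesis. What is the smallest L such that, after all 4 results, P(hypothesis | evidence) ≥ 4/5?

Prior odds = 0.315/0.685 = 63/137.
Target odds = 0.8/0.2 = 4.
Need L⁴ ≥ 4 ÷ (63/137) = 548/63.
1⁴ = 1 < 548/63 ≤ 16 = 2⁴, so L = 2.

2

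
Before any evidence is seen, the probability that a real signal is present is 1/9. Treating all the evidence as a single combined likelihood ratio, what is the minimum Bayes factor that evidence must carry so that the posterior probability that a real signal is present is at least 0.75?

Prior odds = (1/9)/(8/9) = 0.125.
Target odds = 0.75/0.25 = 3.
Required Bayes factor = 3 ÷ 0.125 = 24.

24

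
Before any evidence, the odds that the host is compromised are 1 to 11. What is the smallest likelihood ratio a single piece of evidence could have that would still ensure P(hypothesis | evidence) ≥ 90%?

Prior odds = 1/11.
Target odds = 0.9/0.1 = 9.
Required Bayes factor = 9 ÷ (1/11) = 99.

99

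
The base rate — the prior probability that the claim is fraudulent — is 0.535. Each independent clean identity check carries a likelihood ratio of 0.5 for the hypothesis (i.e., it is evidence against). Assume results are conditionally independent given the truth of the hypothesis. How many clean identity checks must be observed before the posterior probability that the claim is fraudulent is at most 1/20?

5

Prior odds: 0.535 ÷ 0.465 = 107/93.
Likelihood ratio per clean identity check = 0.5.
Target odds: 0.05 ÷ 0.95 = 1/19.
Need (107/93) × 0.5ⁿ ≤ 1/19, i.e. 0.5ⁿ ≤ 93/2033.
0.5⁴ = 0.0625 is still above 93/2033 but 0.5⁵ = 0.03125 is at or below it, so n = 5.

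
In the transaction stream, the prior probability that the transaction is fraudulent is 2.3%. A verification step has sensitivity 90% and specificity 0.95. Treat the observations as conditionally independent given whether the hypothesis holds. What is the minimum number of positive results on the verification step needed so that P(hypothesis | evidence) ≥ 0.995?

Prior odds = 0.023/0.977 = 23/977.
False-positive rate = 1 − 0.95 = 0.05; likelihood ratio of a positive = 0.9/0.05 = 18.
Target odds: 0.995 ÷ 0.005 = 199.
Require 18ⁿ ≥ 199 ÷ (23/977) = 194423/23.
18³ = 5832 falls short of 194423/23 but 18⁴ = 104976 reaches it, so n = 4.

4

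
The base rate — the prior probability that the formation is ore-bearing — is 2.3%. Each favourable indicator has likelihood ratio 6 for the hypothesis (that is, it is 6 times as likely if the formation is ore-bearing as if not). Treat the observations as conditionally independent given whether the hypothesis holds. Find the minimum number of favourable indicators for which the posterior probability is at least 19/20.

Prior odds: 0.023 ÷ 0.977 = 23/977.
Likelihood ratio per favourable indicator = 6.
Target posterior odds = 0.95/0.05 = 19.
Need (23/977) × 6ⁿ ≥ 19, i.e. 6ⁿ ≥ 18563/23.
6³ = 216 falls short of 18563/23 but 6⁴ = 1296 reaches it, so n = 4.

4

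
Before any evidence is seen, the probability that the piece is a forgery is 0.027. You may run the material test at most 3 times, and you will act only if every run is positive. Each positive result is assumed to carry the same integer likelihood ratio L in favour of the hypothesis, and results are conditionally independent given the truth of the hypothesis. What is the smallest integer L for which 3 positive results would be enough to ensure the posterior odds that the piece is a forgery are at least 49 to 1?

Prior odds = 0.027/0.973 = 27/973.
Target odds = 49.
Need L³ ≥ 49 ÷ (27/973) = 47677/27.
12³ = 1728 < 47677/27 ≤ 2197 = 13³, so L = 13.

13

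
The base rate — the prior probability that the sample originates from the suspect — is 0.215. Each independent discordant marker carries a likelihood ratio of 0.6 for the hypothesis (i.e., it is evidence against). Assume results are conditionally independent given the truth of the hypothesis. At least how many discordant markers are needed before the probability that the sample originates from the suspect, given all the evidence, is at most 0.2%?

Prior odds: 0.215 ÷ 0.785 = 43/157.
Likelihood ratio per discordant marker = 0.6.
Target posterior odds = 0.002/0.998 = 1/499.
Require 0.6ⁿ ≤ 1/499 ÷ (43/157) = 157/21457.
0.6⁹ = 19683/1953125 is still above 157/21457 but 0.6¹⁰ = 59049/9765625 is at or below it, so n = 10.

10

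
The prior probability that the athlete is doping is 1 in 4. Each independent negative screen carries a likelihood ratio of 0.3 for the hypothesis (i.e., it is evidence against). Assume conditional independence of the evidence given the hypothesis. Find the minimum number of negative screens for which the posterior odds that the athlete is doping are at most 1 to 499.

Prior odds: 0.25 ÷ 0.75 = 1/3.
Likelihood ratio per negative screen = 0.3.
Target odds = 1/499.
Need (1/3) × 0.3ⁿ ≤ 1/499, i.e. 0.3ⁿ ≤ 3/499.
0.3⁴ = 0.0081 is still above 3/499 but 0.3⁵ = 243/100000 is at or below it, so n = 5.

5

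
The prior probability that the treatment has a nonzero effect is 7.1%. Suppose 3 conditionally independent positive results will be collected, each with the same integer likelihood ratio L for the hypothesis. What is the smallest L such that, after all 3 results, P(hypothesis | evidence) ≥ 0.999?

24

Prior odds = 0.071/0.929 = 71/929.
Target odds = 0.999/0.001 = 999.
Need L³ ≥ 999 ÷ (71/929) = 928071/71.
23³ = 12167 < 928071/71 ≤ 13824 = 24³, so L = 24.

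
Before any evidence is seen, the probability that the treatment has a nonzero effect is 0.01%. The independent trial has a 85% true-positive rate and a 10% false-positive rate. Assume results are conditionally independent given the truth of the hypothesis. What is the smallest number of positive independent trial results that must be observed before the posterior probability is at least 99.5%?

7

Prior odds: 0.0001 ÷ 0.9999 = 1/9999.
Likelihood ratio of a positive result = 0.85/0.1 = 8.5.
Target odds: 0.995 ÷ 0.005 = 199.
Need (1/9999) × 8.5ⁿ ≥ 199, i.e. 8.5ⁿ ≥ 1989801.
8.5⁶ = 24137569/64 falls short of 1989801 but 8.5⁷ = 410338673/128 reaches it, so n = 7.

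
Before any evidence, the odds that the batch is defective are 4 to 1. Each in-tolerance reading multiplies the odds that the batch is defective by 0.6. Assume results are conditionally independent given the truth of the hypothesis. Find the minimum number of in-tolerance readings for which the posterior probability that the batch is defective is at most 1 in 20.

9

Prior odds = 4.
Likelihood ratio per in-tolerance reading = 0.6.
Target odds: 0.05 ÷ 0.95 = 1/19.
Require 0.6ⁿ ≤ 1/19 ÷ 4 = 1/76.
0.6⁸ = 6561/390625 is still above 1/76 but 0.6⁹ = 19683/1953125 is at or below it, so n = 9.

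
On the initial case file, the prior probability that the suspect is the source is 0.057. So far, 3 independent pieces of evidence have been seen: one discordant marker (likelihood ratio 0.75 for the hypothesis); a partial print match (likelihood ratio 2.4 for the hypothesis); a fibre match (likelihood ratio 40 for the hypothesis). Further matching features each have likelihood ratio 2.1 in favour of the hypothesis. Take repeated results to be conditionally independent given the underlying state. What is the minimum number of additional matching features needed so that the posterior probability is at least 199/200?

6

Prior odds = 0.057/0.943 = 57/943.
Combined Bayes factor of the evidence already in hand = 0.75 × 2.4 × 40 = 72.
Odds after that evidence = (57/943) × 72 = 4104/943.
Target odds = 0.995/0.005 = 199.
Need 2.1ⁿ ≥ 199 ÷ (4104/943) = 187657/4104.
2.1⁵ = 4084101/100000 falls short of 187657/4104 but 2.1⁶ = 85766121/1000000 reaches it, so n = 6.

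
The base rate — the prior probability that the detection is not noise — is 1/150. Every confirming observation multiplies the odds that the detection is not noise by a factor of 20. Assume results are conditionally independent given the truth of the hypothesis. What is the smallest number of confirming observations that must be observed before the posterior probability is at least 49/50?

3

Prior odds = (1/150)/(149/150) = 1/149.
Likelihood ratio per confirming observation = 20.
Target odds: 0.98 ÷ 0.02 = 49.
Need (1/149) × 20ⁿ ≥ 49, i.e. 20ⁿ ≥ 7301.
20² = 400 falls short of 7301 but 20³ = 8000 reaches it, so n = 3.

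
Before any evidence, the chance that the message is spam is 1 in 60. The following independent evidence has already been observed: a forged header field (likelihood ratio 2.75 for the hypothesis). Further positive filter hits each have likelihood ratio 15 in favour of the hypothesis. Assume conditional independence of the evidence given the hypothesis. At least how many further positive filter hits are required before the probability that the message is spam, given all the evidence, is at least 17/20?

2

Prior odds = (1/60)/(59/60) = 1/59.
Bayes factor of the evidence already in hand = 2.75.
Odds after that evidence = (1/59) × 2.75 = 11/236.
Target odds = 0.85/0.15 = 17/3.
Need 15ⁿ ≥ 17/3 ÷ (11/236) = 4012/33.
15¹ = 15 falls short of 4012/33 but 15² = 225 reaches it, so n = 2.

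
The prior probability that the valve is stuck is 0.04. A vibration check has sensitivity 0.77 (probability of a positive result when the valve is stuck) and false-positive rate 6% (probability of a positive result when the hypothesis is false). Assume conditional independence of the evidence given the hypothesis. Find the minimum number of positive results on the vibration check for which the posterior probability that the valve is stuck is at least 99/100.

Prior odds = 0.04/0.96 = 1/24.
Likelihood ratio of a positive result = 0.77/0.06 = 77/6.
Target posterior odds = 0.99/0.01 = 99.
Require (77/6)ⁿ ≥ 99 ÷ (1/24) = 2376.
(77/6)³ = 456533/216 falls short of 2376 but (77/6)⁴ = 35153041/1296 reaches it, so n = 4.

4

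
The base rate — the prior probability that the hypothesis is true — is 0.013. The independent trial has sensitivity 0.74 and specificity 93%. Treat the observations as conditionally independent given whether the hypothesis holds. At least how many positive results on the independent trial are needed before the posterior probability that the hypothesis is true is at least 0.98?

Prior odds: 0.013 ÷ 0.987 = 13/987.
False-positive rate = 1 − 0.93 = 0.07; likelihood ratio of a positive = 0.74/0.07 = 74/7.
Target odds: 0.98 ÷ 0.02 = 49.
Require (74/7)ⁿ ≥ 49 ÷ (13/987) = 48363/13.
(74/7)³ = 405224/343 falls short of 48363/13 but (74/7)⁴ = 29986576/2401 reaches it, so n = 4.

4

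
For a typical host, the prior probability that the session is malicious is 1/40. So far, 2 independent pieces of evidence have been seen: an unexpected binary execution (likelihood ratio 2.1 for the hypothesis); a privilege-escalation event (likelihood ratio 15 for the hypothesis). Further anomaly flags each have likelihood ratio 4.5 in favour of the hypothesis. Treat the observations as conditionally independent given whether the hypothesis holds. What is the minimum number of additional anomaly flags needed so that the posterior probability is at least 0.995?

Prior odds = 0.025/0.975 = 1/39.
Combined Bayes factor of the evidence already in hand = 2.1 × 15 = 31.5.
Odds after that evidence = (1/39) × 31.5 = 21/26.
Target odds = 0.995/0.005 = 199.
Need 4.5ⁿ ≥ 199 ÷ (21/26) = 5174/21.
4.5³ = 91.125 falls short of 5174/21 but 4.5⁴ = 410.0625 reaches it, so n = 4.

4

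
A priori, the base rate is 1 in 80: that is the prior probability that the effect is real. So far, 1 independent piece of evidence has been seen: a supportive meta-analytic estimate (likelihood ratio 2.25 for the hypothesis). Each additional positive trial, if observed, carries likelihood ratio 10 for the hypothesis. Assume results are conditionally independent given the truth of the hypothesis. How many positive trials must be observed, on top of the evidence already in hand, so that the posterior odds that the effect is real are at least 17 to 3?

3

Prior odds = 0.0125/0.9875 = 1/79.
Bayes factor of the evidence already in hand = 2.25.
Odds after that evidence = (1/79) × 2.25 = 9/316.
Target odds = 17/3.
Need 10ⁿ ≥ 17/3 ÷ (9/316) = 5372/27.
10² = 100 falls short of 5372/27 but 10³ = 1000 reaches it, so n = 3.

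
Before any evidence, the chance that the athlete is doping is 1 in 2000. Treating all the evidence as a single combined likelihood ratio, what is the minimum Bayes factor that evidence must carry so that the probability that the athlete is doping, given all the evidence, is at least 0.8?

7996

Prior odds = 0.0005/0.9995 = 1/1999.
Target odds = 0.8/0.2 = 4.
Required Bayes factor = 4 ÷ (1/1999) = 7996.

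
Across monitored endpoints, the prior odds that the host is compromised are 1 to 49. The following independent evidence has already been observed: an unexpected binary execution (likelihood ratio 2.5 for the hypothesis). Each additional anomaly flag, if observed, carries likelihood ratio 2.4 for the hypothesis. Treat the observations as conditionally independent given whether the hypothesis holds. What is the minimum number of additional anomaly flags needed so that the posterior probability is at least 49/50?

8

Prior odds = 1/49.
Bayes factor of the evidence already in hand = 2.5.
Odds after that evidence = (1/49) × 2.5 = 5/98.
Target odds = 0.98/0.02 = 49.
Need 2.4ⁿ ≥ 49 ÷ (5/98) = 960.4.
2.4⁷ = 35831808/78125 falls short of 960.4 but 2.4⁸ = 429981696/390625 reaches it, so n = 8.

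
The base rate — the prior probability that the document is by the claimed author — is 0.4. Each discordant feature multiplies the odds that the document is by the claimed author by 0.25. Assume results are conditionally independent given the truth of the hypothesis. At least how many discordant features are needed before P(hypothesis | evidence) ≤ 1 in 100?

Prior odds = 0.4/0.6 = 2/3.
Likelihood ratio per discordant feature = 0.25.
Target odds: 0.01 ÷ 0.99 = 1/99.
Require 0.25ⁿ ≤ 1/99 ÷ (2/3) = 1/66.
0.25³ = 0.015625 is still above 1/66 but 0.25⁴ = 0.00390625 is at or below it, so n = 4.

4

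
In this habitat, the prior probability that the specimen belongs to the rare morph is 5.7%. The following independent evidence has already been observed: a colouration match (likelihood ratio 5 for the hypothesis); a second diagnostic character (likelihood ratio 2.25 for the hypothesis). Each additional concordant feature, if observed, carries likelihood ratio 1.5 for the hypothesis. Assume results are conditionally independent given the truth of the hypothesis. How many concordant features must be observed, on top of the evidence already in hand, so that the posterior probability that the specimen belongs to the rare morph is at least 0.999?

Prior odds = 0.057/0.943 = 57/943.
Combined Bayes factor of the evidence already in hand = 5 × 2.25 = 11.25.
Odds after that evidence = (57/943) × 11.25 = 2565/3772.
Target odds = 0.999/0.001 = 999.
Need 1.5ⁿ ≥ 999 ÷ (2565/3772) = 139564/95.
1.5¹⁷ = 129140163/131072 falls short of 139564/95 but 1.5¹⁸ = 387420489/262144 reaches it, so n = 18.

18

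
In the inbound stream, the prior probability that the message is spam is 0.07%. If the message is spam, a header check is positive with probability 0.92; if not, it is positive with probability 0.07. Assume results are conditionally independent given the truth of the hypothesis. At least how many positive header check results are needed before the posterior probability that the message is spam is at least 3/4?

4

Prior odds: 0.0007 ÷ 0.9993 = 7/9993.
Likelihood ratio of a positive = 0.92/0.07 = 92/7.
Target odds: 0.75 ÷ 0.25 = 3.
Need (7/9993) × (92/7)ⁿ ≥ 3, i.e. (92/7)ⁿ ≥ 29979/7.
(92/7)³ = 778688/343 falls short of 29979/7 but (92/7)⁴ = 71639296/2401 reaches it, so n = 4.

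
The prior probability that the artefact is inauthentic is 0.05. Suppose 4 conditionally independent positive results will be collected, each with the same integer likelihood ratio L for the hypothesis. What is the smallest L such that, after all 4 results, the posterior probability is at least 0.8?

Prior odds = 0.05/0.95 = 1/19.
Target odds = 0.8/0.2 = 4.
Need L⁴ ≥ 4 ÷ (1/19) = 76.
2⁴ = 16 < 76 ≤ 81 = 3⁴, so L = 3.

3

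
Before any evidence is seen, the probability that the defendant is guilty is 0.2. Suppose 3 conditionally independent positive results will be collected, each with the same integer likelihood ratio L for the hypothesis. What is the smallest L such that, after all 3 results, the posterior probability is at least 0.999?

16

Prior odds = 0.2/0.8 = 0.25.
Target odds = 0.999/0.001 = 999.
Need L³ ≥ 999 ÷ 0.25 = 3996.
15³ = 3375 < 3996 ≤ 4096 = 16³, so L = 16.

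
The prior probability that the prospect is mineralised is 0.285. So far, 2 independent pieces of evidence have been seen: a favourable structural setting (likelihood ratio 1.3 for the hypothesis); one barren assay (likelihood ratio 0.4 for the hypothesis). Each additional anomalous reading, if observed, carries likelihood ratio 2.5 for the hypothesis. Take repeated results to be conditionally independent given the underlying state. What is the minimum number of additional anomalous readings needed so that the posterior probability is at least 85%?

Prior odds = 0.285/0.715 = 57/143.
Combined Bayes factor of the evidence already in hand = 1.3 × 0.4 = 0.52.
Odds after that evidence = (57/143) × 0.52 = 57/275.
Target odds = 0.85/0.15 = 17/3.
Need 2.5ⁿ ≥ 17/3 ÷ (57/275) = 4675/171.
2.5³ = 15.625 falls short of 4675/171 but 2.5⁴ = 39.0625 reaches it, so n = 4.

4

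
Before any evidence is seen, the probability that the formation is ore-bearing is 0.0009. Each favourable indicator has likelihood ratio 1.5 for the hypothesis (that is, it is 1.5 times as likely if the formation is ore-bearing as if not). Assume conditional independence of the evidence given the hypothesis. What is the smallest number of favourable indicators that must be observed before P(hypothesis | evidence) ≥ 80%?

Prior odds: 0.0009 ÷ 0.9991 = 9/9991.
Likelihood ratio per favourable indicator = 1.5.
Target posterior odds = 0.8/0.2 = 4.
Require 1.5ⁿ ≥ 4 ÷ (9/9991) = 39964/9.
1.5²⁰ ≈3325.26 falls short of 39964/9 but 1.5²¹ ≈4987.89 reaches it, so n = 21.

21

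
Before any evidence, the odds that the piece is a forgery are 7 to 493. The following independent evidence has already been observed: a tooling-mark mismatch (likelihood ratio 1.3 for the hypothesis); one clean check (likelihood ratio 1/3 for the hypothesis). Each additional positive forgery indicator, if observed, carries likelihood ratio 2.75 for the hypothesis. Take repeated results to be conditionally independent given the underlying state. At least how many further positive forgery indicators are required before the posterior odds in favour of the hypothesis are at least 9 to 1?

Prior odds = 7/493.
Combined Bayes factor of the evidence already in hand = 1.3 × (1/3) = 13/30.
Odds after that evidence = (7/493) × 13/30 = 91/14790.
Target odds = 9.
Need 2.75ⁿ ≥ 9 ÷ (91/14790) = 133110/91.
2.75⁷ = 19487171/16384 falls short of 133110/91 but 2.75⁸ = 214358881/65536 reaches it, so n = 8.

8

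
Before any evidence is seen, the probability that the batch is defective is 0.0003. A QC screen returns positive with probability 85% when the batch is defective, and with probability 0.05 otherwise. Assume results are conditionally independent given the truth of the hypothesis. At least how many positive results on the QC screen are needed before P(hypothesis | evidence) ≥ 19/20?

4

Prior odds = 0.0003/0.9997 = 3/9997.
Likelihood ratio of a positive result = 0.85/0.05 = 17.
Target odds: 0.95 ÷ 0.05 = 19.
Need (3/9997) × 17ⁿ ≥ 19, i.e. 17ⁿ ≥ 189943/3.
17³ = 4913 falls short of 189943/3 but 17⁴ = 83521 reaches it, so n = 4.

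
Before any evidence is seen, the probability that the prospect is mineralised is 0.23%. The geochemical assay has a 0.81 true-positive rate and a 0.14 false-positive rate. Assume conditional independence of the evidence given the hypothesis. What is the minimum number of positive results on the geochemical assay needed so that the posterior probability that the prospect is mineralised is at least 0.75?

5

Prior odds = 0.0023/0.9977 = 23/9977.
Likelihood ratio of a positive result = 0.81/0.14 = 81/14.
Target odds: 0.75 ÷ 0.25 = 3.
Require (81/14)ⁿ ≥ 3 ÷ (23/9977) = 29931/23.
(81/14)⁴ = 43046721/38416 falls short of 29931/23 but (81/14)⁵ ≈6483.13 reaches it, so n = 5.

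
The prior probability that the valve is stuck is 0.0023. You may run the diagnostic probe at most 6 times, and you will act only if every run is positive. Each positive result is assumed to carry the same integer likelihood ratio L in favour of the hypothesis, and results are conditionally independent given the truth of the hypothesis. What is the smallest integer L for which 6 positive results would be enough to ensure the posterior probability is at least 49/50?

6

Prior odds = 0.0023/0.9977 = 23/9977.
Target odds = 0.98/0.02 = 49.
Need L⁶ ≥ 49 ÷ (23/9977) = 488873/23.
5⁶ = 15625 < 488873/23 ≤ 46656 = 6⁶, so L = 6.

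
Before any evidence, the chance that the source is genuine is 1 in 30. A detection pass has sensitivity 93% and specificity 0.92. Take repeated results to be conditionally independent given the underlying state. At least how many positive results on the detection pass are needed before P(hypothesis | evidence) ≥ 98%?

Prior odds: (1/30) ÷ (29/30) = 1/29.
False-positive rate = 1 − 0.92 = 0.08; likelihood ratio of a positive = 0.93/0.08 = 11.625.
Target odds: 0.98 ÷ 0.02 = 49.
Require 11.625ⁿ ≥ 49 ÷ (1/29) = 1421.
11.625² = 135.140625 falls short of 1421 but 11.625³ = 804357/512 reaches it, so n = 3.

3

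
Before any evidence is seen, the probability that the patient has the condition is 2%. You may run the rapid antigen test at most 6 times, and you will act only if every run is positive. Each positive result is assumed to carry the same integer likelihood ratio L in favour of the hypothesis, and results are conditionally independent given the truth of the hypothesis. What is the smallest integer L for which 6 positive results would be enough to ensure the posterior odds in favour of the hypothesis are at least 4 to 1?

Prior odds = 0.02/0.98 = 1/49.
Target odds = 4.
Need L⁶ ≥ 4 ÷ (1/49) = 196.
2⁶ = 64 < 196 ≤ 729 = 3⁶, so L = 3.

3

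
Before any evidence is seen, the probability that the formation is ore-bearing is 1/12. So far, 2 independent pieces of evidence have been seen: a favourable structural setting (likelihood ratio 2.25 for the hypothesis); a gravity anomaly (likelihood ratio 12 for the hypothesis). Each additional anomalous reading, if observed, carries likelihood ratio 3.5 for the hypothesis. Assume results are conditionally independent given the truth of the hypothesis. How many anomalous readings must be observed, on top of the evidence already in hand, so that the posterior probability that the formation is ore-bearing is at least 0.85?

Prior odds = (1/12)/(11/12) = 1/11.
Combined Bayes factor of the evidence already in hand = 2.25 × 12 = 27.
Odds after that evidence = (1/11) × 27 = 27/11.
Target odds = 0.85/0.15 = 17/3.
Need 3.5ⁿ ≥ 17/3 ÷ (27/11) = 187/81.
3.5¹ = 3.5, which meets the required 187/81; so n = 1.

1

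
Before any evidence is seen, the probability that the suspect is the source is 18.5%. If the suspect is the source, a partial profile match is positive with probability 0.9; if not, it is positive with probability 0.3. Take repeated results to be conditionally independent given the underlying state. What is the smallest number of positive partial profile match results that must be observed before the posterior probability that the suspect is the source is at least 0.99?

6

Prior odds = 0.185/0.815 = 37/163.
Likelihood ratio of a positive = 0.9/0.3 = 3.
Target posterior odds = 0.99/0.01 = 99.
Require 3ⁿ ≥ 99 ÷ (37/163) = 16137/37.
3⁵ = 243 falls short of 16137/37 but 3⁶ = 729 reaches it, so n = 6.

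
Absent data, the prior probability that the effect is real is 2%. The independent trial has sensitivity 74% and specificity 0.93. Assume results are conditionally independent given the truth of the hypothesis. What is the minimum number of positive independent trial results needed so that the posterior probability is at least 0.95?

3

Prior odds = 0.02/0.98 = 1/49.
False-positive rate = 1 − 0.93 = 0.07; likelihood ratio of a positive = 0.74/0.07 = 74/7.
Target posterior odds = 0.95/0.05 = 19.
Need (1/49) × (74/7)ⁿ ≥ 19, i.e. (74/7)ⁿ ≥ 931.
(74/7)² = 5476/49 falls short of 931 but (74/7)³ = 405224/343 reaches it, so n = 3.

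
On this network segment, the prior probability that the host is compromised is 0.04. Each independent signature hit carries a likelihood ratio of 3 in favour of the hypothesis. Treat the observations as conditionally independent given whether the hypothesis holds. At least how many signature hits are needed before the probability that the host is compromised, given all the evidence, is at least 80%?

5

Prior odds = 0.04/0.96 = 1/24.
Likelihood ratio per signature hit = 3.
Target posterior odds = 0.8/0.2 = 4.
Require 3ⁿ ≥ 4 ÷ (1/24) = 96.
3⁴ = 81 falls short of 96 but 3⁵ = 243 reaches it, so n = 5.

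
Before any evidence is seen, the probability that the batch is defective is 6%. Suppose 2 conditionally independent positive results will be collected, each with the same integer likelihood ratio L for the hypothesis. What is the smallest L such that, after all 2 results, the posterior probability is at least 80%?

Prior odds = 0.06/0.94 = 3/47.
Target odds = 0.8/0.2 = 4.
Need L² ≥ 4 ÷ (3/47) = 188/3.
7² = 49 < 188/3 ≤ 64 = 8², so L = 8.

8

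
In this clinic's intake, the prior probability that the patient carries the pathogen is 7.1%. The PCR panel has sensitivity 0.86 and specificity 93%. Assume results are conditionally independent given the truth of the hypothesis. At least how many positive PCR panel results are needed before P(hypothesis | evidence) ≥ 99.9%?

4

Prior odds = 0.071/0.929 = 71/929.
False-positive rate = 1 − 0.93 = 0.07; likelihood ratio of a positive = 0.86/0.07 = 86/7.
Target posterior odds = 0.999/0.001 = 999.
Require (86/7)ⁿ ≥ 999 ÷ (71/929) = 928071/71.
(86/7)³ = 636056/343 falls short of 928071/71 but (86/7)⁴ = 54700816/2401 reaches it, so n = 4.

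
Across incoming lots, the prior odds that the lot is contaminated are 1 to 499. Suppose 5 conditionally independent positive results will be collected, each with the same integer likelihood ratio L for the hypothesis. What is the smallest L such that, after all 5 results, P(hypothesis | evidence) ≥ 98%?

Prior odds = 1/499.
Target odds = 0.98/0.02 = 49.
Need L⁵ ≥ 49 ÷ (1/499) = 24451.
7⁵ = 16807 < 24451 ≤ 32768 = 8⁵, so L = 8.

8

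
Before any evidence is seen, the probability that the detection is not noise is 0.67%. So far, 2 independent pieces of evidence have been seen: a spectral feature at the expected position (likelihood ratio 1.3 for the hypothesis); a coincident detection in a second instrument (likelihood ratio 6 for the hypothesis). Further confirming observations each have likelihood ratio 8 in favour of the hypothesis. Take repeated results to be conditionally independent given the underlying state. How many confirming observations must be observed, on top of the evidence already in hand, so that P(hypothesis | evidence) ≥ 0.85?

Prior odds = 0.0067/0.9933 = 67/9933.
Combined Bayes factor of the evidence already in hand = 1.3 × 6 = 7.8.
Odds after that evidence = (67/9933) × 7.8 = 871/16555.
Target odds = 0.85/0.15 = 17/3.
Need 8ⁿ ≥ 17/3 ÷ (871/16555) = 281435/2613.
8² = 64 falls short of 281435/2613 but 8³ = 512 reaches it, so n = 3.

3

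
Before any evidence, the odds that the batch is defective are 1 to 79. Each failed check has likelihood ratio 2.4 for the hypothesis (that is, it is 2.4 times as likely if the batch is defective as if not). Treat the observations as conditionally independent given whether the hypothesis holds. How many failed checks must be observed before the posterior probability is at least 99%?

11

Prior odds = 1/79.
Likelihood ratio per failed check = 2.4.
Target posterior odds = 0.99/0.01 = 99.
Require 2.4ⁿ ≥ 99 ÷ (1/79) = 7821.
2.4¹⁰ ≈6340.34 falls short of 7821 but 2.4¹¹ ≈15216.8 reaches it, so n = 11.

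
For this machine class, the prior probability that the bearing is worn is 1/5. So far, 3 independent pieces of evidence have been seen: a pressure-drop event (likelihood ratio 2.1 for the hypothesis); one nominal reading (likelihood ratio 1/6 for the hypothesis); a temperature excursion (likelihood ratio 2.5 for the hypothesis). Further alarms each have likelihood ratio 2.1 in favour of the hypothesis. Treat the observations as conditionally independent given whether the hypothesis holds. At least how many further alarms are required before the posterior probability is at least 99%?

Prior odds = 0.2/0.8 = 0.25.
Combined Bayes factor of the evidence already in hand = 2.1 × (1/6) × 2.5 = 0.875.
Odds after that evidence = 0.25 × 0.875 = 0.21875.
Target odds = 0.99/0.01 = 99.
Need 2.1ⁿ ≥ 99 ÷ 0.21875 = 3168/7.
2.1⁸ ≈378.229 falls short of 3168/7 but 2.1⁹ ≈794.28 reaches it, so n = 9.

9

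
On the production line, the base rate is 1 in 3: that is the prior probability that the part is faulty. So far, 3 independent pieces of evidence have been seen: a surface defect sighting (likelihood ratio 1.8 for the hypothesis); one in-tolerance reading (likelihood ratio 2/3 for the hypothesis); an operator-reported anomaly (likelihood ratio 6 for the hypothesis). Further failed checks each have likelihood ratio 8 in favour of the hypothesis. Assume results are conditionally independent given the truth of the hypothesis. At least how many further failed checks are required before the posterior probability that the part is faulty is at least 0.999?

3

Prior odds = (1/3)/(2/3) = 0.5.
Combined Bayes factor of the evidence already in hand = 1.8 × (2/3) × 6 = 7.2.
Odds after that evidence = 0.5 × 7.2 = 3.6.
Target odds = 0.999/0.001 = 999.
Need 8ⁿ ≥ 999 ÷ 3.6 = 277.5.
8² = 64 falls short of 277.5 but 8³ = 512 reaches it, so n = 3.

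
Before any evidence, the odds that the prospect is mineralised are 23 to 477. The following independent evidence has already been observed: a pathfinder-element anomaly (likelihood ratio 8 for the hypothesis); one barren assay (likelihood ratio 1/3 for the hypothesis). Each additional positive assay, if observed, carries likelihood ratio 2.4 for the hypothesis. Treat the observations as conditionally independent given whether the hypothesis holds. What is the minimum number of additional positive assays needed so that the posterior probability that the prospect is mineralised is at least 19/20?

Prior odds = 23/477.
Combined Bayes factor of the evidence already in hand = 8 × (1/3) = 8/3.
Odds after that evidence = (23/477) × 8/3 = 184/1431.
Target odds = 0.95/0.05 = 19.
Need 2.4ⁿ ≥ 19 ÷ (184/1431) = 27189/184.
2.4⁵ = 79.62624 falls short of 27189/184 but 2.4⁶ = 2985984/15625 reaches it, so n = 6.

6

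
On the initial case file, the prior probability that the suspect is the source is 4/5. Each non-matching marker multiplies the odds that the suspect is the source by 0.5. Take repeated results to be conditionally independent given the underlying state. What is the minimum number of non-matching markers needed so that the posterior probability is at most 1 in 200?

10

Prior odds = 0.8/0.2 = 4.
Likelihood ratio per non-matching marker = 0.5.
Target posterior odds = 0.005/0.995 = 1/199.
Require 0.5ⁿ ≤ 1/199 ÷ 4 = 1/796.
0.5⁹ = 0.001953125 is still above 1/796 but 0.5¹⁰ = 1/1024 is at or below it, so n = 10.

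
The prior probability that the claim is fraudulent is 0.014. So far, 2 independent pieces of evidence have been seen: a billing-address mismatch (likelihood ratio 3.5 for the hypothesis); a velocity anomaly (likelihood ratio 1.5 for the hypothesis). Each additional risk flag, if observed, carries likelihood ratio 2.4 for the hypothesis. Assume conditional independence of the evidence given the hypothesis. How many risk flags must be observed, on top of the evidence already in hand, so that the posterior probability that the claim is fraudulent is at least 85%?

Prior odds = 0.014/0.986 = 7/493.
Combined Bayes factor of the evidence already in hand = 3.5 × 1.5 = 5.25.
Odds after that evidence = (7/493) × 5.25 = 147/1972.
Target odds = 0.85/0.15 = 17/3.
Need 2.4ⁿ ≥ 17/3 ÷ (147/1972) = 33524/441.
2.4⁴ = 33.1776 falls short of 33524/441 but 2.4⁵ = 79.62624 reaches it, so n = 5.

5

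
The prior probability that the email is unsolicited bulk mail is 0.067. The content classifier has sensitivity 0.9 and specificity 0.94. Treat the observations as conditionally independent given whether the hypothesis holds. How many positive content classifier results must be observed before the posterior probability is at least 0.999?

Prior odds: 0.067 ÷ 0.933 = 67/933.
False-positive rate = 1 − 0.94 = 0.06; likelihood ratio of a positive = 0.9/0.06 = 15.
Target posterior odds = 0.999/0.001 = 999.
Need (67/933) × 15ⁿ ≥ 999, i.e. 15ⁿ ≥ 932067/67.
15³ = 3375 falls short of 932067/67 but 15⁴ = 50625 reaches it, so n = 4.

4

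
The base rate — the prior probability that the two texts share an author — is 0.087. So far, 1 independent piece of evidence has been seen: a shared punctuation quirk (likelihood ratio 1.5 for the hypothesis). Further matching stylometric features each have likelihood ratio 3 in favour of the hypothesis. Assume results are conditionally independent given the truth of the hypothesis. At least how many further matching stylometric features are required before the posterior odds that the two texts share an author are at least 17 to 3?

4

Prior odds = 0.087/0.913 = 87/913.
Bayes factor of the evidence already in hand = 1.5.
Odds after that evidence = (87/913) × 1.5 = 261/1826.
Target odds = 17/3.
Need 3ⁿ ≥ 17/3 ÷ (261/1826) = 31042/783.
3³ = 27 falls short of 31042/783 but 3⁴ = 81 reaches it, so n = 4.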